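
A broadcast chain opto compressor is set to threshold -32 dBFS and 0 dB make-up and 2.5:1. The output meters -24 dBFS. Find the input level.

That's 8 dB above the -32 dBFS threshold.
Input overshoot = R × output overshoot = 20 dB → input = -32 + 20 = -12 dBFS.

-12 dBFS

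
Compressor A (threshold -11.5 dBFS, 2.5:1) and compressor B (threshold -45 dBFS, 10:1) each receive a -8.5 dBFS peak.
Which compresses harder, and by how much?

B, by 31.05 dB

A: 3 dB over, compressed to 1.2 dB over, so 1.8 dB of GR.
B: 36.5 dB over, compressed to 3.65 dB over, so 32.85 dB of GR.
B applies 31.05 dB more gain reduction.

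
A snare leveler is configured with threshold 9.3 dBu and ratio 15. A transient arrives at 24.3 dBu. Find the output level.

Overshoot: 24.3 − 9.3 = 15 dB.
15:1 compression reduces that to 15/15 = 1 dB over.
So the level is 9.3 + 1 = 10.3 dBu.

10.3 dBu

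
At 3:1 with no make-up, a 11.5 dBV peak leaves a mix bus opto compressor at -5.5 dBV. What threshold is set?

-14 dBV

Gain reduction = 11.5 − (-5.5) = 17 dB; output overshoot = GR / (R − 1) = 17 / 2 = 8.5 dB.
Threshold = output − output overshoot = -5.5 − 8.5 = -14 dBV.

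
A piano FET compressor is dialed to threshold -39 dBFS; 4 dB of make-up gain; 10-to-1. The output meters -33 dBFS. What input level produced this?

-19 dBFS

Remove make-up: -33 − 4 = -37 dBFS.
That's 2 dB above the -39 dBFS threshold.
Undo the ratio: input overshoot = 2 × 10 = 20 dB, giving input = -19 dBFS.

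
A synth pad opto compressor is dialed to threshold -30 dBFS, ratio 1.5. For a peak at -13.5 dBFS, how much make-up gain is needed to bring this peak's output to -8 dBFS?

11 dB

The peak compresses to -30 + 16.5/1.5 = -19 dBFS.
To reach -8 dBFS requires -8 − (-19) = 11 dB of make-up.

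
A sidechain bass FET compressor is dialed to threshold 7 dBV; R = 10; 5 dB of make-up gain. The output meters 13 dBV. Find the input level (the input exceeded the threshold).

Remove make-up: 13 − 5 = 8 dBV.
That's 1 dB above the 7 dBV threshold.
Before 10:1 compression the overshoot was 1 × 10 = 10 dB, so input = 7 + 10 = 17 dBV.

17 dBV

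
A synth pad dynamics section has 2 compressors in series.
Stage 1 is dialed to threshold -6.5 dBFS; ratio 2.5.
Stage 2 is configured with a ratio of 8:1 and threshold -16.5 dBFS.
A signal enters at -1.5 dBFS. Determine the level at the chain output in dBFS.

-15 dBFS

Stage 1: -1.5 dBFS is 5 dB over -6.5 dBFS; at 2.5:1 that becomes 2 dB over, giving -4.5 dBFS.
Stage 2: overshoot 12 dB → 12/8 = 1.5 dB → -15 dBFS.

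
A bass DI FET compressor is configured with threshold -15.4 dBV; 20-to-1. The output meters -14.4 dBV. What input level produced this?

4.6 dBV

The compressed level sits -14.4 − (-15.4) = 1 dB over threshold.
Input overshoot = R × output overshoot = 20 dB → input = -15.4 + 20 = 4.6 dBV.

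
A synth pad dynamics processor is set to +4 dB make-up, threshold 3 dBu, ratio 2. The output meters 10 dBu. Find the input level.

9 dBu

Before make-up, the level was 10 − 4 = 6 dBu.
The compressed level sits 6 − 3 = 3 dB over threshold.
Before 2:1 compression the overshoot was 3 × 2 = 6 dB, so input = 3 + 6 = 9 dBu.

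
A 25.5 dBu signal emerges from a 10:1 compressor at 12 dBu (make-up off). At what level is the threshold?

Input is 15 dB above T (since output overshoot × R = input overshoot: (12 − T)·10 = 25.5 − T gives T = 10.5 dBu).
Check: 10.5 + (25.5 − 10.5)/10 = 10.5 + 1.5 = 12 dBu. ✓

10.5 dBu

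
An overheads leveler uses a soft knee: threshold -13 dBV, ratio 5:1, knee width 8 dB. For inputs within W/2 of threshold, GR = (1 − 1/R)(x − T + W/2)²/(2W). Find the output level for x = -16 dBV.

x − T + W/2 = -16 − (-13) + 4 = 1.
GR = (1 − 1/5) × 1² / 16 = 0.8 × 1 / 16 = 0.05 dB.
Output = -16 − 0.05 = -16.05 dBV.

-16.05 dBV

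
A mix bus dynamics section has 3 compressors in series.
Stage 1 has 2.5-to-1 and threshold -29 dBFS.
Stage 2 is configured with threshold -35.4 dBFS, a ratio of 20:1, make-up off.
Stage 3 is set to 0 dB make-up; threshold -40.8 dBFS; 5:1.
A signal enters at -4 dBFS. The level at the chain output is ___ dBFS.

Stage 1: overshoot 25 dB → 25/2.5 = 10 dB → -19 dBFS.
Stage 2: overshoot 16.4 dB → 16.4/20 = 0.82 dB → -34.58 dBFS.
Stage 3: -34.58 dBFS is 6.22 dB over -40.8 dBFS; at 5:1 that becomes 1.244 dB over, giving -39.556 dBFS.

-39.556 dBFS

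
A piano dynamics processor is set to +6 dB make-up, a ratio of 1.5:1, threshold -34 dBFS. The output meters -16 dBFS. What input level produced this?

Before make-up, the level was -16 − 6 = -22 dBFS.
The compressed level sits -22 − (-34) = 12 dB over threshold.
Before 1.5:1 compression the overshoot was 12 × 1.5 = 18 dB, so input = -34 + 18 = -16 dBFS.

-16 dBFS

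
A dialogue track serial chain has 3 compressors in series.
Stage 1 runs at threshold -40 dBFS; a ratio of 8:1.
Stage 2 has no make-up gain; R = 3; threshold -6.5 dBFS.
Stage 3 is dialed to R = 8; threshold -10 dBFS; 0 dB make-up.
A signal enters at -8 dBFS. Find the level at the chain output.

-36 dBFS

Stage 1: -8 dBFS is 32 dB over -40 dBFS; at 8:1 that becomes 4 dB over, giving -36 dBFS.
Stage 2: -36 dBFS is at or below the -6.5 dBFS threshold — no compression; output -36 dBFS.
Stage 3: -36 dBFS is at or below the -10 dBFS threshold — no compression; output -36 dBFS.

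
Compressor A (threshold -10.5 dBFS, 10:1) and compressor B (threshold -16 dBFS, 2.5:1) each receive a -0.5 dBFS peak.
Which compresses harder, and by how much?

A: 10 dB over, compressed to 1 dB over, so 9 dB of GR.
B: 15.5 dB over, compressed to 6.2 dB over, so 9.3 dB of GR.
Difference: 0.3 dB in favour of B.

B, by 0.3 dB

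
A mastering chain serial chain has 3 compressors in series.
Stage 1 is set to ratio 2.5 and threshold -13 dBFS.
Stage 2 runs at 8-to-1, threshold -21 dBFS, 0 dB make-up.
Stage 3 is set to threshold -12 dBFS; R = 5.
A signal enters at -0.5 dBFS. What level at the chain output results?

-19.375 dBFS

Stage 1: 12.5 dB above -13 dBFS, reduced 2.5:1 to 5 dB above → -8 dBFS.
Stage 2: 13 dB above -21 dBFS, reduced 8:1 to 1.625 dB above → -19.375 dBFS.
Stage 3: -19.375 dBFS ≤ -12 dBFS, so stage 3 doesn't engage; output -19.375 dBFS.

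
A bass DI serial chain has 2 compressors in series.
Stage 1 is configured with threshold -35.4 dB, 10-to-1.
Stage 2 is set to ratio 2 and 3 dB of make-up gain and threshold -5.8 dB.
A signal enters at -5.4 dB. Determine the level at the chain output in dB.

Stage 1: -5.4 dB is 30 dB over -35.4 dB; at 10:1 that becomes 3 dB over, giving -32.4 dB.
Stage 2: below threshold (-32.4 ≤ -5.8); passes unchanged; make-up brings it to -29.4 dB.

-29.4 dB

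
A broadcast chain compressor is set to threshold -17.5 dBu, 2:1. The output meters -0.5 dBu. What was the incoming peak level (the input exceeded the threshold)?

The compressed level sits -0.5 − (-17.5) = 17 dB over threshold.
Input overshoot = R × output overshoot = 34 dB → input = -17.5 + 34 = 16.5 dBu.

16.5 dBu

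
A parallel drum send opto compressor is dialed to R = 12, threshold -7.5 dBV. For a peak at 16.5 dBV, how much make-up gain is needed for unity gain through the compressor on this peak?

22 dB

Without make-up, output = threshold + overshoot/12 = -7.5 + 2 = -5.5 dBV.
Gap to target: 22 dB.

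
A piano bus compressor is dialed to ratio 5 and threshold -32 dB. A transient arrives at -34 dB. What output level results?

-34 dB is 2 dB below the -32 dB threshold, so no gain reduction is applied.
Output = input = -34 dB.

-34 dB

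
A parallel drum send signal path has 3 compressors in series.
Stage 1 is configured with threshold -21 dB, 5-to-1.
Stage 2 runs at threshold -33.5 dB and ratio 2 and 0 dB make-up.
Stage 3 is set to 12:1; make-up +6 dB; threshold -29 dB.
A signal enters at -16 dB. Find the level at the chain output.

Stage 1: 5 dB above -21 dB, reduced 5:1 to 1 dB above → -20 dB.
Stage 2: 13.5 dB above -33.5 dB, reduced 2:1 to 6.75 dB above → -26.75 dB.
Stage 3: -26.75 dB is 2.25 dB over -29 dB; at 12:1 that becomes 0.1875 dB over, giving -28.8125 dB; +6 dB make-up → -22.8125 dB.

-22.8125 dB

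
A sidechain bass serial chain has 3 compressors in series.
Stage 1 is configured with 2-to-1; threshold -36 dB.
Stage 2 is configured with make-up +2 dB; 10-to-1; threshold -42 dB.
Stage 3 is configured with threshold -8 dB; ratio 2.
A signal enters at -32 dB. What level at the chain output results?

Stage 1: overshoot 4 dB → 4/2 = 2 dB → -34 dB.
Stage 2: 8 dB above -42 dB, reduced 10:1 to 0.8 dB above → -41.2 dB; +2 dB make-up → -39.2 dB.
Stage 3: -39.2 dB ≤ -8 dB, so stage 3 doesn't engage; output -39.2 dB.

-39.2 dB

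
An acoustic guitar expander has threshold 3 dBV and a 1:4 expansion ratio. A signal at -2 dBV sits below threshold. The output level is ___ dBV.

-17 dBV

Below threshold, a 1:4 expander applies gain = (4−1)×(T − x) of attenuation.
(4−1) × 5 = 15 dB, so output = -2 − 15 = -17 dBV.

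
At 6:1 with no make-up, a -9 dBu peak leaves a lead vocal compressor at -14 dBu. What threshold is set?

Let T be the threshold. Output overshoot = (input overshoot)/R, so -14 − T = (-9 − T)/6.
6·(-14 − T) = -9 − T → 5·T = -84 − (-9) = -75.
T = -75/5 = -15 dBu.

-15 dBu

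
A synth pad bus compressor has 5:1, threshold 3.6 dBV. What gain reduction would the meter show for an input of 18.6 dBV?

18.6 dBV exceeds the threshold by 15 dB.
After 5:1 compression the overshoot becomes 15/5 = 3 dB.
GR = overshoot in − overshoot out = 15 − 3 = 12 dB.

12 dB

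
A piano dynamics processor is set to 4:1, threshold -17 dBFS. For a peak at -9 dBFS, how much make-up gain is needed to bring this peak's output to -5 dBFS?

10 dB

Without make-up, output = threshold + overshoot/4 = -17 + 2 = -15 dBFS.
Gap to target: 10 dB.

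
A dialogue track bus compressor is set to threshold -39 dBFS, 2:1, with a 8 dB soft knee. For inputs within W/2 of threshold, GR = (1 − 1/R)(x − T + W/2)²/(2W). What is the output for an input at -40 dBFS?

x − T + W/2 = -40 − (-39) + 4 = 3.
GR = (1 − 1/2) × 3² / 16 = 0.5 × 9 / 16 = 0.28125 dB.
Output = -40 − 0.28125 = -40.28125 dBFS.

-40.28125 dBFS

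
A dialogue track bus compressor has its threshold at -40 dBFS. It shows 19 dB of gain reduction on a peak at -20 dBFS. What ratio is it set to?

Input overshoot = -20 − (-40) = 20 dB.
Output overshoot = 20 − 19 = 1 dB.
Ratio = input overshoot / output overshoot = 20 / 1 = 20.

20:1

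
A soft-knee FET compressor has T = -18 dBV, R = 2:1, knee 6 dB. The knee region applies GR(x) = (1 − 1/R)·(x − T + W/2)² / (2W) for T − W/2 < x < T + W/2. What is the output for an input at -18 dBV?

x − T + W/2 = -18 − (-18) + 3 = 3.
GR = (1 − 1/2) × 3² / 12 = 0.5 × 9 / 12 = 0.375 dB.
Output = -18 − 0.375 = -18.375 dBV.

-18.375 dBV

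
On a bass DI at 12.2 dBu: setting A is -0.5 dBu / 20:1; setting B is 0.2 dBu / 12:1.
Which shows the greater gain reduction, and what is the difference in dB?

A: 12.7 dB over, compressed to 0.635 dB over, so 12.065 dB of GR.
B: 12 dB over, compressed to 1 dB over, so 11 dB of GR.
Difference: 1.065 dB in favour of A.

A, by 1.065 dB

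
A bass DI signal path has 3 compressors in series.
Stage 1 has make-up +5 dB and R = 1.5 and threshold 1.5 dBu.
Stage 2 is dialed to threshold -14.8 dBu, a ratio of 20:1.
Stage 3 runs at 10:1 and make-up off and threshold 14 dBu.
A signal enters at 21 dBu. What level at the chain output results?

-13.085 dBu

Stage 1: 21 dBu is 19.5 dB over 1.5 dBu; at 1.5:1 that becomes 13 dB over, giving 14.5 dBu; +5 dB make-up → 19.5 dBu.
Stage 2: 19.5 dBu is 34.3 dB over -14.8 dBu; at 20:1 that becomes 1.715 dB over, giving -13.085 dBu.
Stage 3: -13.085 dBu is at or below the 14 dBu threshold — no compression; output -13.085 dBu.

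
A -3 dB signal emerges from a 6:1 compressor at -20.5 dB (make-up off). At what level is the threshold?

Let T be the threshold. Output overshoot = (input overshoot)/R, so -20.5 − T = (-3 − T)/6.
6·(-20.5 − T) = -3 − T → 5·T = -123 − (-3) = -120.
T = -120/5 = -24 dB.

-24 dB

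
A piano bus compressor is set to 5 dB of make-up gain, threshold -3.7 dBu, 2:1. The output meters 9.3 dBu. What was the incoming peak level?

12.3 dBu

Before make-up, the level was 9.3 − 5 = 4.3 dBu.
That's 8 dB above the -3.7 dBu threshold.
Undo the ratio: input overshoot = 8 × 2 = 16 dB, giving input = 12.3 dBu.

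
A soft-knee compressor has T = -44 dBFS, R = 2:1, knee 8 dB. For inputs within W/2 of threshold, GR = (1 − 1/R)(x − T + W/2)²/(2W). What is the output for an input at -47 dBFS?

x − T + W/2 = -47 − (-44) + 4 = 1.
GR = (1 − 1/2) × 1² / 16 = 0.5 × 1 / 16 = 0.03125 dB.
Output = -47 − 0.03125 = -47.03125 dBFS.

-47.03125 dBFS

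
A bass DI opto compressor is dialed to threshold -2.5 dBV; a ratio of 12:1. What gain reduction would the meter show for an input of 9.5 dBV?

11 dB

The signal is 12 dB above threshold.
A 12:1 ratio leaves 1 dB of that excess.
Gain reduction = 12 − 1 = 11 dB.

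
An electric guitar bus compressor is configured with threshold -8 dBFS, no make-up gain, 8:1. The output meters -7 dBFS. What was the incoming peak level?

0 dBFS

Post-compression overshoot = -7 − (-8) = 1 dB.
Before 8:1 compression the overshoot was 1 × 8 = 8 dB, so input = -8 + 8 = 0 dBFS.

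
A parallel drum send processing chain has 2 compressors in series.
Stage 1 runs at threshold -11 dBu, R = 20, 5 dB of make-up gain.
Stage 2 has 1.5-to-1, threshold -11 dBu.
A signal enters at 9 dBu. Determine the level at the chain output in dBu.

Stage 1: overshoot 20 dB → 20/20 = 1 dB → -10 dBu; +5 dB make-up → -5 dBu.
Stage 2: overshoot 6 dB → 6/1.5 = 4 dB → -7 dBu.

-7 dBu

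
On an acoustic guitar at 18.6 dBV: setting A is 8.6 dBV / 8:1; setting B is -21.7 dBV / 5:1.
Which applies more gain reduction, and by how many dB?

B, by 23.49 dB

A: GR = 10 − 10/8 = 8.75 dB.
B: GR = 40.3 − 40.3/5 = 32.24 dB.
B applies 23.49 dB more gain reduction.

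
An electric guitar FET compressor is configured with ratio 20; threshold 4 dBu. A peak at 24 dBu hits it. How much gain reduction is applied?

19 dB

24 dBu exceeds the threshold by 20 dB.
At 20:1, output sits 20/20 = 1 dB above threshold.
GR = overshoot in − overshoot out = 20 − 1 = 19 dB.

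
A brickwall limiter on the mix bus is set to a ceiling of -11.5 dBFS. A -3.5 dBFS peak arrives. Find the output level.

-11.5 dBFS

A brickwall limiter is an ∞:1 compressor: any input above the ceiling is clamped to -11.5 dBFS.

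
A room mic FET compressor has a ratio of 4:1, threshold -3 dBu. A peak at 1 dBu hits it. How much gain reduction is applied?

3 dB

1 dBu exceeds the threshold by 4 dB.
A 4:1 ratio leaves 1 dB of that excess.
GR = overshoot in − overshoot out = 4 − 1 = 3 dB.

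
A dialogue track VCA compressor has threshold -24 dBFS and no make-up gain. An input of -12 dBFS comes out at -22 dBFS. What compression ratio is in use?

6:1

Input overshoot = -12 − (-24) = 12 dB; output overshoot = -22 − (-24) = 2 dB.
Ratio = 12 / 2 = 6.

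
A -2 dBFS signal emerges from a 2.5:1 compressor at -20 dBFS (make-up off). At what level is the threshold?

Gain reduction = -2 − (-20) = 18 dB; output overshoot = GR / (R − 1) = 18 / 1.5 = 12 dB.
Threshold = output − output overshoot = -20 − 12 = -32 dBFS.

-32 dBFS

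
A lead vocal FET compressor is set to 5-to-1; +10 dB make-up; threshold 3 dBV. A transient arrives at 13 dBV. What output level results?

13 dBV sits 10 dB over threshold.
The 10 dB excess becomes 2 dB after 5:1 reduction.
So the level is 3 + 2 = 5 dBV; make-up adds 10 dB, giving 15 dBV.

15 dBV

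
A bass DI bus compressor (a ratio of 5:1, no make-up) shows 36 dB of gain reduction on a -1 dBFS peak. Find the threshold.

Input is 45 dB above T (since output overshoot × R = input overshoot: (-37 − T)·5 = -1 − T gives T = -46 dBFS).
Check: -46 + (-1 − (-46))/5 = -46 + 9 = -37 dBFS. ✓

-46 dBFS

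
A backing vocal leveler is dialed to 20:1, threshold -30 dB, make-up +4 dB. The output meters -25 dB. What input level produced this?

Stripping the +4 dB make-up gives -29 dB at the gain stage.
Post-compression overshoot = -29 − (-30) = 1 dB.
Before 20:1 compression the overshoot was 1 × 20 = 20 dB, so input = -30 + 20 = -10 dB.

-10 dB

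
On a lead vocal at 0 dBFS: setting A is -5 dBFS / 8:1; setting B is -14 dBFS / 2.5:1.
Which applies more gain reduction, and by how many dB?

A: overshoot 5 dB → output overshoot 0.625 dB → GR 4.375 dB.
B: overshoot 14 dB → output overshoot 5.6 dB → GR 8.4 dB.
B applies 4.025 dB more gain reduction.

B, by 4.025 dB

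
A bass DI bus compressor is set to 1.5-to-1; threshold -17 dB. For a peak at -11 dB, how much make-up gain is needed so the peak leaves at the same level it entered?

Overshoot 6 dB → 6/1.5 = 4 dB after compression, so the compressed level is -17 + 4 = -13 dB.
Make-up = target − compressed = -11 − (-13) = 2 dB.

2 dB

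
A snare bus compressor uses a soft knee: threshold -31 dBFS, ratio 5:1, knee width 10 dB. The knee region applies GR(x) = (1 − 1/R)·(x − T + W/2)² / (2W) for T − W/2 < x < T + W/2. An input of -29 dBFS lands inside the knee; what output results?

x − T + W/2 = -29 − (-31) + 5 = 7.
GR = (1 − 1/5) × 7² / 20 = 0.8 × 49 / 20 = 1.96 dB.
Output = -29 − 1.96 = -30.96 dBFS.

-30.96 dBFS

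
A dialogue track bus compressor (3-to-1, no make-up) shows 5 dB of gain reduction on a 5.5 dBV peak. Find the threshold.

Input is 7.5 dB above T (since output overshoot × R = input overshoot: (0.5 − T)·3 = 5.5 − T gives T = -2 dBV).
Check: -2 + (5.5 − (-2))/3 = -2 + 2.5 = 0.5 dBV. ✓

-2 dBV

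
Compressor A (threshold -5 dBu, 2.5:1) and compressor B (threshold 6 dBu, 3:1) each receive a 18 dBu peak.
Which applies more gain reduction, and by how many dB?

A, by 5.8 dB

A: GR = 23 − 23/2.5 = 13.8 dB.
B: GR = 12 − 12/3 = 8 dB.
A applies 5.8 dB more gain reduction.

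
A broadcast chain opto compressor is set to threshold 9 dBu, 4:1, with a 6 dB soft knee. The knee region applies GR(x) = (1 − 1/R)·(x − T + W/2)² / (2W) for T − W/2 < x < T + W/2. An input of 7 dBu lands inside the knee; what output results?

x − T + W/2 = 7 − 9 + 3 = 1.
GR = (1 − 1/4) × 1² / 12 = 0.75 × 1 / 12 = 0.0625 dB.
Output = 7 − 0.0625 = 6.9375 dBu.

6.9375 dBu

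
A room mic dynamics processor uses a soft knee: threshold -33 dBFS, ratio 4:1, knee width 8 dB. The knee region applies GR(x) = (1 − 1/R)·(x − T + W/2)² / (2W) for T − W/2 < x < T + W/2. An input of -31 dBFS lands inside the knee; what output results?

x − T + W/2 = -31 − (-33) + 4 = 6.
GR = (1 − 1/4) × 6² / 16 = 0.75 × 36 / 16 = 1.6875 dB.
Output = -31 − 1.6875 = -32.6875 dBFS.

-32.6875 dBFS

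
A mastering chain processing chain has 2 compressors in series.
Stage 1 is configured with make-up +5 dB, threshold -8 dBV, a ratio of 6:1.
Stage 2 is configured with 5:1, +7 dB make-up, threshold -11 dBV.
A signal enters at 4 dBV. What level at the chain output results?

-2 dBV

Stage 1: 4 dBV is 12 dB over -8 dBV; at 6:1 that becomes 2 dB over, giving -6 dBV; +5 dB make-up → -1 dBV.
Stage 2: 10 dB above -11 dBV, reduced 5:1 to 2 dB above → -9 dBV; +7 dB make-up → -2 dBV.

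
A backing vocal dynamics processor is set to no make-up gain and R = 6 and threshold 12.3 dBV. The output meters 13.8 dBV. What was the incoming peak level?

Post-compression overshoot = 13.8 − 12.3 = 1.5 dB.
Input overshoot = R × output overshoot = 9 dB → input = 12.3 + 9 = 21.3 dBV.

21.3 dBV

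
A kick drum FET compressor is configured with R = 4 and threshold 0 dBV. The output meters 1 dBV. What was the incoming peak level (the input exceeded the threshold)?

Post-compression overshoot = 1 − 0 = 1 dB.
Before 4:1 compression the overshoot was 1 × 4 = 4 dB, so input = 0 + 4 = 4 dBV.

4 dBV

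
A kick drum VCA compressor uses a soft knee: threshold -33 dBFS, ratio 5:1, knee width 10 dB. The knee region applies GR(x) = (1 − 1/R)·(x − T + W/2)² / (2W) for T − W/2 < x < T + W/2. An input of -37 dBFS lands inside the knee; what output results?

-37.04 dBFS

x − T + W/2 = -37 − (-33) + 5 = 1.
GR = (1 − 1/5) × 1² / 20 = 0.8 × 1 / 20 = 0.04 dB.
Output = -37 − 0.04 = -37.04 dBFS.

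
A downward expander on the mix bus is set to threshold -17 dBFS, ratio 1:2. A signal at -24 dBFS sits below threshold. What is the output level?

-31 dBFS

The input is 7 dB below the -17 dBFS threshold.
A 1:2 expander multiplies undershoot by 2: 7 × 2 = 14 dB below threshold.
Output = -17 − 14 = -31 dBFS.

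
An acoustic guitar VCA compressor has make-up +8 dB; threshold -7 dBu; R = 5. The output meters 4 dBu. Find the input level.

Stripping the +8 dB make-up gives -4 dBu at the gain stage.
Post-compression overshoot = -4 − (-7) = 3 dB.
Before 5:1 compression the overshoot was 3 × 5 = 15 dB, so input = -7 + 15 = 8 dBu.

8 dBu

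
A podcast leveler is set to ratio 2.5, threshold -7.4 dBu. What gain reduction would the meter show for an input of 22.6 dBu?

18 dB

The signal is 30 dB above threshold.
At 2.5:1, output sits 30/2.5 = 12 dB above threshold.
Gain reduction = 30 − 12 = 18 dB.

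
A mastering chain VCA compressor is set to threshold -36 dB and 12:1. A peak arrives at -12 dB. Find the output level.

-34 dB

The input is 24 dB above the -36 dB threshold.
At 12:1 the overshoot is divided by 12, leaving 2 dB above threshold.
Output = -36 + 2 = -34 dB.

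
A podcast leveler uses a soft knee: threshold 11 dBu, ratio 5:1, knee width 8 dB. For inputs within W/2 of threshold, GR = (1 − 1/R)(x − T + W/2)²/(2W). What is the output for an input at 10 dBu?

x − T + W/2 = 10 − 11 + 4 = 3.
GR = (1 − 1/5) × 3² / 16 = 0.8 × 9 / 16 = 0.45 dB.
Output = 10 − 0.45 = 9.55 dBu.

9.55 dBu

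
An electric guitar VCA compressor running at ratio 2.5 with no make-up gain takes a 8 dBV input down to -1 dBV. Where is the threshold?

Gain reduction = 8 − (-1) = 9 dB; output overshoot = GR / (R − 1) = 9 / 1.5 = 6 dB.
Threshold = output − output overshoot = -1 − 6 = -7 dBV.

-7 dBV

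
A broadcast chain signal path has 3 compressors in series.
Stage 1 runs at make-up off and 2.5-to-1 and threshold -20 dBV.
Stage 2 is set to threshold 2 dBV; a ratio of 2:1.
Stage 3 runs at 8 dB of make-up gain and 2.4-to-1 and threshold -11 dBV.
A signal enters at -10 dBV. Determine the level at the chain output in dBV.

-8 dBV

Stage 1: 10 dB above -20 dBV, reduced 2.5:1 to 4 dB above → -16 dBV.
Stage 2: below threshold (-16 ≤ 2); passes unchanged; output -16 dBV.
Stage 3: -16 dBV ≤ -11 dBV, so stage 3 doesn't engage; make-up brings it to -8 dBV.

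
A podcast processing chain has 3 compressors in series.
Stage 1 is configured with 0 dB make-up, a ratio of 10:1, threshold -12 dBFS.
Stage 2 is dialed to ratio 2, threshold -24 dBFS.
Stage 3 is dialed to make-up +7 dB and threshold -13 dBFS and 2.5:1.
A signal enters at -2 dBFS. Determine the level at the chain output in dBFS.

-10.5 dBFS

Stage 1: 10 dB above -12 dBFS, reduced 10:1 to 1 dB above → -11 dBFS.
Stage 2: 13 dB above -24 dBFS, reduced 2:1 to 6.5 dB above → -17.5 dBFS.
Stage 3: below threshold (-17.5 ≤ -13); passes unchanged; make-up brings it to -10.5 dBFS.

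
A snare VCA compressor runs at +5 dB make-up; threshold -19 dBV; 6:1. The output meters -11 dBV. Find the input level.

Before make-up, the level was -11 − 5 = -16 dBV.
That's 3 dB above the -19 dBV threshold.
Before 6:1 compression the overshoot was 3 × 6 = 18 dB, so input = -19 + 18 = -1 dBV.

-1 dBV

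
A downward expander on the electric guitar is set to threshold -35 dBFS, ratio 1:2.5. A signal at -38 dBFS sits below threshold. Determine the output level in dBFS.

The input is 3 dB below the -35 dBFS threshold.
A 1:2.5 expander multiplies undershoot by 2.5: 3 × 2.5 = 7.5 dB below threshold.
Output = -35 − 7.5 = -42.5 dBFS.

-42.5 dBFS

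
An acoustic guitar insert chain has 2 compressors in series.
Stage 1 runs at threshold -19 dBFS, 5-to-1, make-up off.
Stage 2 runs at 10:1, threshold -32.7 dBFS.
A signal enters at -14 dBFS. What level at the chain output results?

Stage 1: -14 dBFS is 5 dB over -19 dBFS; at 5:1 that becomes 1 dB over, giving -18 dBFS.
Stage 2: 14.7 dB above -32.7 dBFS, reduced 10:1 to 1.47 dB above → -31.23 dBFS.

-31.23 dBFS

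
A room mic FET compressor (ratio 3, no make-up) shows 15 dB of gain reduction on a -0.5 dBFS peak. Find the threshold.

-23 dBFS

Gain reduction = -0.5 − (-15.5) = 15 dB; output overshoot = GR / (R − 1) = 15 / 2 = 7.5 dB.
Threshold = output − output overshoot = -15.5 − 7.5 = -23 dBFS.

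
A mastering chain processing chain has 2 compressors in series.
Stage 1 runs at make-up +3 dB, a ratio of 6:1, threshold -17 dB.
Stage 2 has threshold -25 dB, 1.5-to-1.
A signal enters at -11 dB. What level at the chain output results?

Stage 1: overshoot 6 dB → 6/6 = 1 dB → -16 dB; +3 dB make-up → -13 dB.
Stage 2: overshoot 12 dB → 12/1.5 = 8 dB → -17 dB.

-17 dB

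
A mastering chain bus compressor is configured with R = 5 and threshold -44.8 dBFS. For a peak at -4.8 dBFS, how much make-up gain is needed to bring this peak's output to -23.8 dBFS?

13 dB

Without make-up, output = threshold + overshoot/5 = -44.8 + 8 = -36.8 dBFS.
Gap to target: 13 dB.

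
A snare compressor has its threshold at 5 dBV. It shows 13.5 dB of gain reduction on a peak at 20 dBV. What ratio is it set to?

Input overshoot = 20 − 5 = 15 dB.
Output overshoot = 15 − 13.5 = 1.5 dB.
Ratio = input overshoot / output overshoot = 15 / 1.5 = 10.

10:1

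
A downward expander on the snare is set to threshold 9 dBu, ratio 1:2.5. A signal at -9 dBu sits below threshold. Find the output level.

The input is 18 dB below the 9 dBu threshold.
A 1:2.5 expander multiplies undershoot by 2.5: 18 × 2.5 = 45 dB below threshold.
Output = 9 − 45 = -36 dBu.

-36 dBu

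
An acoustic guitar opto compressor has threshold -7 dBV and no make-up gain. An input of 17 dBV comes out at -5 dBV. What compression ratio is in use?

Input overshoot = 17 − (-7) = 24 dB; output overshoot = -5 − (-7) = 2 dB.
Ratio = 24 / 2 = 12.

12:1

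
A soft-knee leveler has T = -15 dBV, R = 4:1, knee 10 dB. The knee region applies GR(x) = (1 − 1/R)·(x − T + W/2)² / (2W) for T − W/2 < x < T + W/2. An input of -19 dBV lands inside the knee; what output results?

x − T + W/2 = -19 − (-15) + 5 = 1.
GR = (1 − 1/4) × 1² / 20 = 0.75 × 1 / 20 = 0.0375 dB.
Output = -19 − 0.0375 = -19.0375 dBV.

-19.0375 dBV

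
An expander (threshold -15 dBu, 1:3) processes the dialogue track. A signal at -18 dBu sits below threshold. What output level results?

Undershoot = (-15) − (-18) = 3 dB.
At 1:3, that expands to 9 dB under threshold.
Output = -15 − 9 = -24 dBu.

-24 dBu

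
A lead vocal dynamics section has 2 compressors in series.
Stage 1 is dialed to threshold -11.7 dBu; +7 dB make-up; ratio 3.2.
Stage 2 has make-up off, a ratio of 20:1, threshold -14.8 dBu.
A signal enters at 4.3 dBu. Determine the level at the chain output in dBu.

-14.045 dBu

Stage 1: 4.3 dBu is 16 dB over -11.7 dBu; at 3.2:1 that becomes 5 dB over, giving -6.7 dBu; +7 dB make-up → 0.3 dBu.
Stage 2: 15.1 dB above -14.8 dBu, reduced 20:1 to 0.755 dB above → -14.045 dBu.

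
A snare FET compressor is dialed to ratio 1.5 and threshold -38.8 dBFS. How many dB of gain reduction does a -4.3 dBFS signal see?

11.5 dB

The signal is 34.5 dB above threshold.
A 1.5:1 ratio leaves 23 dB of that excess.
So the signal is attenuated by 34.5 − 23 = 11.5 dB.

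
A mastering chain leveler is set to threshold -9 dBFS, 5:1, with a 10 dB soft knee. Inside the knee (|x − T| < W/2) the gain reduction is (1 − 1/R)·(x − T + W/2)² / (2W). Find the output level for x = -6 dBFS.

x − T + W/2 = -6 − (-9) + 5 = 8.
GR = (1 − 1/5) × 8² / 20 = 0.8 × 64 / 20 = 2.56 dB.
Output = -6 − 2.56 = -8.56 dBFS.

-8.56 dBFS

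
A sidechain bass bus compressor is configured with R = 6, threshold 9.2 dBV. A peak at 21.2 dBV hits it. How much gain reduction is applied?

10 dB

21.2 dBV exceeds the threshold by 12 dB.
At 6:1, output sits 12/6 = 2 dB above threshold.
GR = overshoot in − overshoot out = 12 − 2 = 10 dB.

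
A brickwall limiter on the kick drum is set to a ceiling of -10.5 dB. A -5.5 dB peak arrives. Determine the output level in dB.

-10.5 dB

At ∞:1, everything above -10.5 dB is held at the ceiling.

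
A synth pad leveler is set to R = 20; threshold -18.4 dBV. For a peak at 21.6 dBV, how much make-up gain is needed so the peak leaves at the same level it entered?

38 dB

The peak compresses to -18.4 + 40/20 = -16.4 dBV.
To reach 21.6 dBV requires 21.6 − (-16.4) = 38 dB of make-up.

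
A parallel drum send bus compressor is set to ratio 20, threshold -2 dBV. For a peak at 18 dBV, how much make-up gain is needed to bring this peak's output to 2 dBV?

The peak compresses to -2 + 20/20 = -1 dBV.
To reach 2 dBV requires 2 − (-1) = 3 dB of make-up.

3 dB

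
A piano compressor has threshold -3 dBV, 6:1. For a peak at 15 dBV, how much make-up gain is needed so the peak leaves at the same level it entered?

Without make-up, output = threshold + overshoot/6 = -3 + 3 = 0 dBV.
Gap to target: 15 dB.

15 dB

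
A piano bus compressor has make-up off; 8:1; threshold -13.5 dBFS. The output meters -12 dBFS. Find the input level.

Post-compression overshoot = -12 − (-13.5) = 1.5 dB.
Input overshoot = R × output overshoot = 12 dB → input = -13.5 + 12 = -1.5 dBFS.

-1.5 dBFS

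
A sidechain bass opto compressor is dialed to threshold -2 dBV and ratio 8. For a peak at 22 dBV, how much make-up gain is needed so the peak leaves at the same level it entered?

Overshoot 24 dB → 24/8 = 3 dB after compression, so the compressed level is -2 + 3 = 1 dBV.
Make-up = target − compressed = 22 − 1 = 21 dB.

21 dB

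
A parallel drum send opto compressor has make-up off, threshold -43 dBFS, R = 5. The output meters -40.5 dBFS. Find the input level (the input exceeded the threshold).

That's 2.5 dB above the -43 dBFS threshold.
Undo the ratio: input overshoot = 2.5 × 5 = 12.5 dB, giving input = -30.5 dBFS.

-30.5 dBFS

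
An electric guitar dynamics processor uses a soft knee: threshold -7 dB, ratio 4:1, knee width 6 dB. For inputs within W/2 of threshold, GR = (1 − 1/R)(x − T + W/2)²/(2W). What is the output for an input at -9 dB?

-9.0625 dB

x − T + W/2 = -9 − (-7) + 3 = 1.
GR = (1 − 1/4) × 1² / 12 = 0.75 × 1 / 12 = 0.0625 dB.
Output = -9 − 0.0625 = -9.0625 dB.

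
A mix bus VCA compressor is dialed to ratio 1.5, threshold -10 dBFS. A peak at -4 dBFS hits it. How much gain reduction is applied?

The signal is 6 dB above threshold.
After 1.5:1 compression the overshoot becomes 6/1.5 = 4 dB.
Gain reduction = 6 − 4 = 2 dB.

2 dB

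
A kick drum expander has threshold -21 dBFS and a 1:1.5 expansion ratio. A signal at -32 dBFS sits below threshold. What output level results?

-37.5 dBFS

The input is 11 dB below the -21 dBFS threshold.
A 1:1.5 expander multiplies undershoot by 1.5: 11 × 1.5 = 16.5 dB below threshold.
Output = -21 − 16.5 = -37.5 dBFS.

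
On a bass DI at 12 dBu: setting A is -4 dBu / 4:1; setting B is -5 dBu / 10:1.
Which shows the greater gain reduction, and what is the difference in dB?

A: 16 dB over, compressed to 4 dB over, so 12 dB of GR.
B: 17 dB over, compressed to 1.7 dB over, so 15.3 dB of GR.
B reduces 3.3 dB more.

B, by 3.3 dB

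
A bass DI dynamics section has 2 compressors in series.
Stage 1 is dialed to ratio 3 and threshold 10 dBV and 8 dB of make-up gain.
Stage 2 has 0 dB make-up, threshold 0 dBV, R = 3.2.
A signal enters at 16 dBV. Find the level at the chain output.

Stage 1: 16 dBV is 6 dB over 10 dBV; at 3:1 that becomes 2 dB over, giving 12 dBV; +8 dB make-up → 20 dBV.
Stage 2: 20 dBV is 20 dB over 0 dBV; at 3.2:1 that becomes 6.25 dB over, giving 6.25 dBV.

6.25 dBV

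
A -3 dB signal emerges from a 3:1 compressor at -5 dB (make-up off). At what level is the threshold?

-6 dB

Gain reduction = -3 − (-5) = 2 dB; output overshoot = GR / (R − 1) = 2 / 2 = 1 dB.
Threshold = output − output overshoot = -5 − 1 = -6 dB.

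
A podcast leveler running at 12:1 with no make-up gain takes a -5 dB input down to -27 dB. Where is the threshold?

-29 dB

Input is 24 dB above T (since output overshoot × R = input overshoot: (-27 − T)·12 = -5 − T gives T = -29 dB).
Check: -29 + (-5 − (-29))/12 = -29 + 2 = -27 dB. ✓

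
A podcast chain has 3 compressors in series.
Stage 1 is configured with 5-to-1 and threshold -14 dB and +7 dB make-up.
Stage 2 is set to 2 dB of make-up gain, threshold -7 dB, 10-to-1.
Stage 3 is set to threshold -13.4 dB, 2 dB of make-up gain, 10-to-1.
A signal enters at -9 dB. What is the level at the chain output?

Stage 1: 5 dB above -14 dB, reduced 5:1 to 1 dB above → -13 dB; +7 dB make-up → -6 dB.
Stage 2: overshoot 1 dB → 1/10 = 0.1 dB → -6.9 dB; +2 dB make-up → -4.9 dB.
Stage 3: -4.9 dB is 8.5 dB over -13.4 dB; at 10:1 that becomes 0.85 dB over, giving -12.55 dB; +2 dB make-up → -10.55 dB.

-10.55 dB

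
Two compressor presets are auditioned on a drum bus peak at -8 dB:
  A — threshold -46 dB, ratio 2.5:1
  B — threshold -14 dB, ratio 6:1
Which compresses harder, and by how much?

A, by 17.8 dB

A: GR = 38 − 38/2.5 = 22.8 dB.
B: GR = 6 − 6/6 = 5 dB.
A applies 17.8 dB more gain reduction.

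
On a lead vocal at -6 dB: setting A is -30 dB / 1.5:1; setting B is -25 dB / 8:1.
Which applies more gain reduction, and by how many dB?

B, by 8.625 dB

A: GR = 24 − 24/1.5 = 8 dB.
B: GR = 19 − 19/8 = 16.625 dB.
Difference: 8.625 dB in favour of B.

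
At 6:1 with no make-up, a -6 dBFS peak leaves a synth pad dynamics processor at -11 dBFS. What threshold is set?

Let T be the threshold. Output overshoot = (input overshoot)/R, so -11 − T = (-6 − T)/6.
6·(-11 − T) = -6 − T → 5·T = -66 − (-6) = -60.
T = -60/5 = -12 dBFS.

-12 dBFS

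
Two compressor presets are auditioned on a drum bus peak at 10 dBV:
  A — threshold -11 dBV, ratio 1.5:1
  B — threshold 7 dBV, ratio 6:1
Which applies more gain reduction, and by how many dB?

A: 21 dB over, compressed to 14 dB over, so 7 dB of GR.
B: 3 dB over, compressed to 0.5 dB over, so 2.5 dB of GR.
A applies 4.5 dB more gain reduction.

A, by 4.5 dB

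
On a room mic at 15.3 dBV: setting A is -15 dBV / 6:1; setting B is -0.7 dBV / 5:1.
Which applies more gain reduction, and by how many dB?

A: GR = 30.3 − 30.3/6 = 25.25 dB.
B: GR = 16 − 16/5 = 12.8 dB.
Difference: 12.45 dB in favour of A.

A, by 12.45 dB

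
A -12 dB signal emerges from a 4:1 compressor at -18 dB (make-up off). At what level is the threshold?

Let T be the threshold. Output overshoot = (input overshoot)/R, so -18 − T = (-12 − T)/4.
4·(-18 − T) = -12 − T → 3·T = -72 − (-12) = -60.
T = -60/3 = -20 dB.

-20 dB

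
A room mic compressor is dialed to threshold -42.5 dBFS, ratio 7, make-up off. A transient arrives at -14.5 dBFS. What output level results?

The input is 28 dB above the -42.5 dBFS threshold.
7:1 compression reduces that to 28/7 = 4 dB over.
So the level is -42.5 + 4 = -38.5 dBFS.

-38.5 dBFS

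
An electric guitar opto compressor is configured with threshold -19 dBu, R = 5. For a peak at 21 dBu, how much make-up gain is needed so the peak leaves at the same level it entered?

32 dB

The peak compresses to -19 + 40/5 = -11 dBu.
To reach 21 dBu requires 21 − (-11) = 32 dB of make-up.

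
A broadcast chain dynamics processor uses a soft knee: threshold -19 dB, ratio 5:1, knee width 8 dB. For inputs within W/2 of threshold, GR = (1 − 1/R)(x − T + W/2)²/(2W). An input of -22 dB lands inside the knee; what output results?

-22.05 dB

x − T + W/2 = -22 − (-19) + 4 = 1.
GR = (1 − 1/5) × 1² / 16 = 0.8 × 1 / 16 = 0.05 dB.
Output = -22 − 0.05 = -22.05 dB.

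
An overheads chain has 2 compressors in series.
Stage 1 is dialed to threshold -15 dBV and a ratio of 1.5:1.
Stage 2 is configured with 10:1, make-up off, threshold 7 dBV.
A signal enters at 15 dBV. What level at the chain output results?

Stage 1: 15 dBV is 30 dB over -15 dBV; at 1.5:1 that becomes 20 dB over, giving 5 dBV.
Stage 2: 5 dBV is at or below the 7 dBV threshold — no compression; output 5 dBV.

5 dBV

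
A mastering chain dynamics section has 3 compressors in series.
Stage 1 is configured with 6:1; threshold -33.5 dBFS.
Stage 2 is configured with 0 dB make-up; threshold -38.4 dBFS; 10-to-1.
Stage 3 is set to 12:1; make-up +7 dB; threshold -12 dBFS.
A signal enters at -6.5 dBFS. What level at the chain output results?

-30.46 dBFS

Stage 1: overshoot 27 dB → 27/6 = 4.5 dB → -29 dBFS.
Stage 2: -29 dBFS is 9.4 dB over -38.4 dBFS; at 10:1 that becomes 0.94 dB over, giving -37.46 dBFS.
Stage 3: below threshold (-37.46 ≤ -12); passes unchanged; make-up brings it to -30.46 dBFS.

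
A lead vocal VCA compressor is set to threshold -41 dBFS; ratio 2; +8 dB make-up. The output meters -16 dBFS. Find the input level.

Remove make-up: -16 − 8 = -24 dBFS.
That's 17 dB above the -41 dBFS threshold.
Input overshoot = R × output overshoot = 34 dB → input = -41 + 34 = -7 dBFS.

-7 dBFS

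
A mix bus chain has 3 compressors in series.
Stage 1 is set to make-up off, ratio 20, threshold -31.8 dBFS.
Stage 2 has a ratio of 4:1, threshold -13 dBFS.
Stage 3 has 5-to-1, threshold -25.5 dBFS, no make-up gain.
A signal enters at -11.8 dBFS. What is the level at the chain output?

-30.8 dBFS

Stage 1: 20 dB above -31.8 dBFS, reduced 20:1 to 1 dB above → -30.8 dBFS.
Stage 2: -30.8 dBFS is at or below the -13 dBFS threshold — no compression; output -30.8 dBFS.
Stage 3: -30.8 dBFS is at or below the -25.5 dBFS threshold — no compression; output -30.8 dBFS.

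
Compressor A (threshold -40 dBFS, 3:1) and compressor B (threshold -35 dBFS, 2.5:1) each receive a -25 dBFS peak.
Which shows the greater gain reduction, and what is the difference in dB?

A, by 4 dB

A: GR = 15 − 15/3 = 10 dB.
B: GR = 10 − 10/2.5 = 6 dB.
A applies 4 dB more gain reduction.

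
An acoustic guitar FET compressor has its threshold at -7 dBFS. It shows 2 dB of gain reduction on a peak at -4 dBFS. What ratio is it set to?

Input overshoot = -4 − (-7) = 3 dB.
Output overshoot = 3 − 2 = 1 dB.
Ratio = input overshoot / output overshoot = 3 / 1 = 3.

3:1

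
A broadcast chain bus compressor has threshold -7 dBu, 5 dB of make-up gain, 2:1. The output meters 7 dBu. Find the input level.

11 dBu

Stripping the +5 dB make-up gives 2 dBu at the gain stage.
That's 9 dB above the -7 dBu threshold.
Before 2:1 compression the overshoot was 9 × 2 = 18 dB, so input = -7 + 18 = 11 dBu.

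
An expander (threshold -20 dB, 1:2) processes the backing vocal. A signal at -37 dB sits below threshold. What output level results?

Undershoot = (-20) − (-37) = 17 dB.
At 1:2, that expands to 34 dB under threshold.
Output = -20 − 34 = -54 dB.

-54 dB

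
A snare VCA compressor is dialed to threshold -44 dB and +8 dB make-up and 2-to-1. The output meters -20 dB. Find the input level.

Stripping the +8 dB make-up gives -28 dB at the gain stage.
That's 16 dB above the -44 dB threshold.
Input overshoot = R × output overshoot = 32 dB → input = -44 + 32 = -12 dB.

-12 dB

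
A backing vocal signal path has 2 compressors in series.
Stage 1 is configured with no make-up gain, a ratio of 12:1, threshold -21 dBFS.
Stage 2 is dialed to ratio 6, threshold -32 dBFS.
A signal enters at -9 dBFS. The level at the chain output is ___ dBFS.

-30 dBFS

Stage 1: -9 dBFS is 12 dB over -21 dBFS; at 12:1 that becomes 1 dB over, giving -20 dBFS.
Stage 2: overshoot 12 dB → 12/6 = 2 dB → -30 dBFS.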